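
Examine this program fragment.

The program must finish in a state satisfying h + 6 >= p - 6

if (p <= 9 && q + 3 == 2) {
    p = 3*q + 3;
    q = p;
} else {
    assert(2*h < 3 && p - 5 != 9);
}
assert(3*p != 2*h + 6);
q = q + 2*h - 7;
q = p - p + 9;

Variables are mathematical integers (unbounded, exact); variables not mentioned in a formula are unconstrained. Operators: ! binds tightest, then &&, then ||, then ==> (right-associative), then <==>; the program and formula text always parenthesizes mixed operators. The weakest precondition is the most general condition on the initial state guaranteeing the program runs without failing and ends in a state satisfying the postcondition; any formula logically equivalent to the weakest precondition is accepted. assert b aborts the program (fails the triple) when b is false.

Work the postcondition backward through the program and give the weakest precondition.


Working backward. After the program, the postcondition h + 6 >= p - 6 must hold; in canonical form it is h >= p - 12.
Before q := p - p + 9: h >= p - 12
Before q := q + 2*h - 7: h >= p - 12
Before assert 3*p != 2*h + 6: 3*p != 2*h + 6 && h >= p - 12
Then branch requires 9*q != 2*h - 3 && h >= 3*q - 9; else branch requires 2*h < 3 && p != 14 && 3*p != 2*h + 6 && h >= p - 12.
Before the if: ((p <= 9 && q == -1) ==> (9*q != 2*h - 3 && h >= 3*q - 9)) && ((!(p <= 9 && q == -1)) ==> (2*h < 3 && p != 14 && 3*p != 2*h + 6 && h >= p - 12))
Answer: WP = ((p <= 9 && q == -1) ==> (9*q != 2*h - 3 && h >= 3*q - 9)) && ((!(p <= 9 && q == -1)) ==> (2*h < 3 && p != 14 && 3*p != 2*h + 6 && h >= p - 12))


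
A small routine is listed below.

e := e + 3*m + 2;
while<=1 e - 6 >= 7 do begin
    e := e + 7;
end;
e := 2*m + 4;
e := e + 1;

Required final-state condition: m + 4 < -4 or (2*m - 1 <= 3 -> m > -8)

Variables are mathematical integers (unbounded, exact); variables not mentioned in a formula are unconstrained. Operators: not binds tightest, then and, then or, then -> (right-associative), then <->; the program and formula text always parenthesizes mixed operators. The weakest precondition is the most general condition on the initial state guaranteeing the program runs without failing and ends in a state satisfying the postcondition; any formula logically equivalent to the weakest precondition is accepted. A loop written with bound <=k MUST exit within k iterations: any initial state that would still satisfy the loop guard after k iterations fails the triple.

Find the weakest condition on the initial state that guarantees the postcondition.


Working backward. After the program, the postcondition m + 4 < -4 or (2*m - 1 <= 3 -> m > -8) must hold; in canonical form it is m < -8 or (2*m <= 4 -> m > -8).
Before e := e + 1: m < -8 or (2*m <= 4 -> m > -8)
Before e := 2*m + 4: m < -8 or (2*m <= 4 -> m > -8)
Before the loop (bound <=1), unroll the exhaustion recursion (WP_0 = exit-now case; WP_j = one more guarded iteration, up to j = 1):
  WP_0: (not (e >= 13)) and (m < -8 or (2*m <= 4 -> m > -8))
  WP_1: (e >= 13 -> ((not (e >= 6)) and (m < -8 or (2*m <= 4 -> m > -8)))) and ((not (e >= 13)) -> (m < -8 or (2*m <= 4 -> m > -8)))
So before the loop: (e >= 13 -> ((not (e >= 6)) and (m < -8 or (2*m <= 4 -> m > -8)))) and ((not (e >= 13)) -> (m < -8 or (2*m <= 4 -> m > -8)))
Before e := e + 3*m + 2: (e + 3*m >= 11 -> ((not (e + 3*m >= 4)) and (m < -8 or (2*m <= 4 -> m > -8)))) and ((not (e + 3*m >= 11)) -> (m < -8 or (2*m <= 4 -> m > -8)))
Answer: WP = (e + 3*m >= 11 -> ((not (e + 3*m >= 4)) and (m < -8 or (2*m <= 4 -> m > -8)))) and ((not (e + 3*m >= 11)) -> (m < -8 or (2*m <= 4 -> m > -8)))


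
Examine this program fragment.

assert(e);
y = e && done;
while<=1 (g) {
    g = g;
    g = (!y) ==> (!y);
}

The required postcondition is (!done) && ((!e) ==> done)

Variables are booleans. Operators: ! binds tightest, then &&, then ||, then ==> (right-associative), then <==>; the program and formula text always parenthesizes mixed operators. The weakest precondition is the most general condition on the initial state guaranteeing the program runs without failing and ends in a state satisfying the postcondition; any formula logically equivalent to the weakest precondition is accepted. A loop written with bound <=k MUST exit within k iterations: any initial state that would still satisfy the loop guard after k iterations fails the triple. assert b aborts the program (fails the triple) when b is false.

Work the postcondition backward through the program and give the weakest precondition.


Working backward. After the program, (!done) && ((!e) ==> done) must hold.
Before the loop (bound <=1), unroll the exhaustion recursion (WP_0 = exit-now case; WP_j = one more guarded iteration, up to j = 1):
  WP_0: (!g) && (!done) && ((!e) ==> done)
  WP_1: (!g) && ((!g) ==> ((!done) && ((!e) ==> done)))
So before the loop: (!g) && ((!g) ==> ((!done) && ((!e) ==> done)))
Before y := e && done: (!g) && ((!g) ==> ((!done) && ((!e) ==> done)))
Before assert e: e && (!g) && ((!g) ==> ((!done) && ((!e) ==> done)))
Answer: WP = e && (!g) && ((!g) ==> ((!done) && ((!e) ==> done)))


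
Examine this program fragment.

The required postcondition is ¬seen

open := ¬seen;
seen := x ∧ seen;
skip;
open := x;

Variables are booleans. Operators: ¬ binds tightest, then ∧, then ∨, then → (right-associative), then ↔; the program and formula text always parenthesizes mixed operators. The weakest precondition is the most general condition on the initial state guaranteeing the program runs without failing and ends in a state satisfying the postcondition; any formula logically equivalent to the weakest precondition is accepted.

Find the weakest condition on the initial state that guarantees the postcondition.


Working backward. After the program, ¬seen must hold.
Before open := x: ¬seen
Before skip: ¬seen
Before seen := x ∧ seen: ¬(x ∧ seen)
Before open := ¬seen: ¬(x ∧ seen)
Answer: WP = ¬(x ∧ seen)


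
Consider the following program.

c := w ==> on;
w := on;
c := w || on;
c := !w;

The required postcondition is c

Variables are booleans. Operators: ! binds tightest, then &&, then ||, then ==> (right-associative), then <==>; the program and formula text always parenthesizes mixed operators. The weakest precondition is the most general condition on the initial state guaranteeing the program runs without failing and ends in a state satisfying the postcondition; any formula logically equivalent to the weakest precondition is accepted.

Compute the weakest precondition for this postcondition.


Working backward. After the program, c must hold.
Before c := !w: !w
Before c := w || on: !w
Before w := on: !on
Before c := w ==> on: !on
Answer: WP = !on


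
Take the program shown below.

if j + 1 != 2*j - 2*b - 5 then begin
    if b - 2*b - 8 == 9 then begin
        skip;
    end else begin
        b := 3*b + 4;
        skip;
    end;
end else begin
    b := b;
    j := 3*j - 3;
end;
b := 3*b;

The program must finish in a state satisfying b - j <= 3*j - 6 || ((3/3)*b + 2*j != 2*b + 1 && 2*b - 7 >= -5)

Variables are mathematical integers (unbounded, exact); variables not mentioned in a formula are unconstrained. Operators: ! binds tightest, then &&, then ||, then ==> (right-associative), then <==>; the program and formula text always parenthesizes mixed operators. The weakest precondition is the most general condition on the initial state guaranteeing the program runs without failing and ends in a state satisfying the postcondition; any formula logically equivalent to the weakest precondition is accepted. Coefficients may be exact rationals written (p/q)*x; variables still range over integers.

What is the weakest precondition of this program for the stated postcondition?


Working backward. After the program, the postcondition b - j <= 3*j - 6 || ((3/3)*b + 2*j != 2*b + 1 && 2*b - 7 >= -5) must hold; in canonical form it is b <= 4*j - 6 || (2*j != b + 1 && 2*b >= 2).
Before b := 3*b: 3*b <= 4*j - 6 || (2*j != 3*b + 1 && 6*b >= 2)
Then branch requires (b == -17 ==> (3*b <= 4*j - 6 || (2*j != 3*b + 1 && 6*b >= 2))) && ((!(b == -17)) ==> (9*b <= 4*j - 18 || (2*j != 9*b + 13 && 18*b >= -22))); else branch requires 3*b <= 12*j - 18 || (6*j != 3*b + 7 && 6*b >= 2).
Before the if: (2*b != j - 6 ==> ((b == -17 ==> (3*b <= 4*j - 6 || (2*j != 3*b + 1 && 6*b >= 2))) && ((!(b == -17)) ==> (9*b <= 4*j - 18 || (2*j != 9*b + 13 && 18*b >= -22))))) && ((!(2*b != j - 6)) ==> (3*b <= 12*j - 18 || (6*j != 3*b + 7 && 6*b >= 2)))
Answer: WP = (2*b != j - 6 ==> ((b == -17 ==> (3*b <= 4*j - 6 || (2*j != 3*b + 1 && 6*b >= 2))) && ((!(b == -17)) ==> (9*b <= 4*j - 18 || (2*j != 9*b + 13 && 18*b >= -22))))) && ((!(2*b != j - 6)) ==> (3*b <= 12*j - 18 || (6*j != 3*b + 7 && 6*b >= 2)))


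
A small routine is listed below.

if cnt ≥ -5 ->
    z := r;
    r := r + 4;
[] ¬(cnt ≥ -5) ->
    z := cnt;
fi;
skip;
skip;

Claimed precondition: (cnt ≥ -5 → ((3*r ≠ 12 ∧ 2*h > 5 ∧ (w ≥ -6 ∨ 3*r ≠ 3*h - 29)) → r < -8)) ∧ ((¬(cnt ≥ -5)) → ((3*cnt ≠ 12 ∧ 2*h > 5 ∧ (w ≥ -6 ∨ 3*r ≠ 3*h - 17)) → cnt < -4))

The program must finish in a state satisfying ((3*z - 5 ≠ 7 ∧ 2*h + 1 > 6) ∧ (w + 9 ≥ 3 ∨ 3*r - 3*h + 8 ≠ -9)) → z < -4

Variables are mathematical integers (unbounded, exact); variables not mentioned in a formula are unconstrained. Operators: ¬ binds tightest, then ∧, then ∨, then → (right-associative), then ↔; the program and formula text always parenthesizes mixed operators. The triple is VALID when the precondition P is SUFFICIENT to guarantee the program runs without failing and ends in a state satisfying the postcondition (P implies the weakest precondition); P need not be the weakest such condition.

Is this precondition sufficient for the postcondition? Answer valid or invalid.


Working backward. After the program, the postcondition ((3*z - 5 ≠ 7 ∧ 2*h + 1 > 6) ∧ (w + 9 ≥ 3 ∨ 3*r - 3*h + 8 ≠ -9)) → z < -4 must hold; in canonical form it is (3*z ≠ 12 ∧ 2*h > 5 ∧ (w ≥ -6 ∨ 3*r ≠ 3*h - 17)) → z < -4.
Before skip: (3*z ≠ 12 ∧ 2*h > 5 ∧ (w ≥ -6 ∨ 3*r ≠ 3*h - 17)) → z < -4
Before skip: (3*z ≠ 12 ∧ 2*h > 5 ∧ (w ≥ -6 ∨ 3*r ≠ 3*h - 17)) → z < -4
Then branch requires (3*r ≠ 12 ∧ 2*h > 5 ∧ (w ≥ -6 ∨ 3*r ≠ 3*h - 29)) → r < -4; else branch requires (3*cnt ≠ 12 ∧ 2*h > 5 ∧ (w ≥ -6 ∨ 3*r ≠ 3*h - 17)) → cnt < -4.
Before the if: (cnt ≥ -5 → ((3*r ≠ 12 ∧ 2*h > 5 ∧ (w ≥ -6 ∨ 3*r ≠ 3*h - 29)) → r < -4)) ∧ ((¬(cnt ≥ -5)) → ((3*cnt ≠ 12 ∧ 2*h > 5 ∧ (w ≥ -6 ∨ 3*r ≠ 3*h - 17)) → cnt < -4))
The weakest precondition is (cnt ≥ -5 → ((3*r ≠ 12 ∧ 2*h > 5 ∧ (w ≥ -6 ∨ 3*r ≠ 3*h - 29)) → r < -4)) ∧ ((¬(cnt ≥ -5)) → ((3*cnt ≠ 12 ∧ 2*h > 5 ∧ (w ≥ -6 ∨ 3*r ≠ 3*h - 17)) → cnt < -4)).
Check whether (cnt ≥ -5 → ((3*r ≠ 12 ∧ 2*h > 5 ∧ (w ≥ -6 ∨ 3*r ≠ 3*h - 29)) → r < -8)) ∧ ((¬(cnt ≥ -5)) → ((3*cnt ≠ 12 ∧ 2*h > 5 ∧ (w ≥ -6 ∨ 3*r ≠ 3*h - 17)) → cnt < -4)) implies it.
Every state satisfying the precondition satisfies the weakest precondition: the implication holds.
Answer: valid


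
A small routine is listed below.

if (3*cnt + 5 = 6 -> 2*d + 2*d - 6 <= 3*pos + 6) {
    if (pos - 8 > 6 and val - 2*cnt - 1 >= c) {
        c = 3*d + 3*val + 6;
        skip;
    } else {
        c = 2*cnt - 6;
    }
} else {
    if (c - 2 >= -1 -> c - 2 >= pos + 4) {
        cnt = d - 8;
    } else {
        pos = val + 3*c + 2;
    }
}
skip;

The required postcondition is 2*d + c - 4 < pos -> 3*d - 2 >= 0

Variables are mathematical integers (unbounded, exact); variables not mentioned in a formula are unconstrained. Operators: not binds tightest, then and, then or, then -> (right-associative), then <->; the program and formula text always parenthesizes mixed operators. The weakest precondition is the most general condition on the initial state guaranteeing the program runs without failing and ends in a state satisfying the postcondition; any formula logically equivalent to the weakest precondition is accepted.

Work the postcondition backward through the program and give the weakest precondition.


Working backward. After the program, the postcondition 2*d + c - 4 < pos -> 3*d - 2 >= 0 must hold; in canonical form it is c + 2*d < pos + 4 -> 3*d >= 2.
Before skip: c + 2*d < pos + 4 -> 3*d >= 2
Then branch requires ((pos > 14 and val >= c + 2*cnt + 1) -> (5*d + 3*val < pos - 2 -> 3*d >= 2)) and ((not (pos > 14 and val >= c + 2*cnt + 1)) -> (2*cnt + 2*d < pos + 10 -> 3*d >= 2)); else branch requires ((c >= 1 -> c >= pos + 6) -> (c + 2*d < pos + 4 -> 3*d >= 2)) and ((not (c >= 1 -> c >= pos + 6)) -> (2*d < 2*c + val + 6 -> 3*d >= 2)).
Before the if: ((3*cnt = 1 -> 4*d <= 3*pos + 12) -> (((pos > 14 and val >= c + 2*cnt + 1) -> (5*d + 3*val < pos - 2 -> 3*d >= 2)) and ((not (pos > 14 and val >= c + 2*cnt + 1)) -> (2*cnt + 2*d < pos + 10 -> 3*d >= 2)))) and ((not (3*cnt = 1 -> 4*d <= 3*pos + 12)) -> (((c >= 1 -> c >= pos + 6) -> (c + 2*d < pos + 4 -> 3*d >= 2)) and ((not (c >= 1 -> c >= pos + 6)) -> (2*d < 2*c + val + 6 -> 3*d >= 2))))
Answer: WP = ((3*cnt = 1 -> 4*d <= 3*pos + 12) -> (((pos > 14 and val >= c + 2*cnt + 1) -> (5*d + 3*val < pos - 2 -> 3*d >= 2)) and ((not (pos > 14 and val >= c + 2*cnt + 1)) -> (2*cnt + 2*d < pos + 10 -> 3*d >= 2)))) and ((not (3*cnt = 1 -> 4*d <= 3*pos + 12)) -> (((c >= 1 -> c >= pos + 6) -> (c + 2*d < pos + 4 -> 3*d >= 2)) and ((not (c >= 1 -> c >= pos + 6)) -> (2*d < 2*c + val + 6 -> 3*d >= 2))))


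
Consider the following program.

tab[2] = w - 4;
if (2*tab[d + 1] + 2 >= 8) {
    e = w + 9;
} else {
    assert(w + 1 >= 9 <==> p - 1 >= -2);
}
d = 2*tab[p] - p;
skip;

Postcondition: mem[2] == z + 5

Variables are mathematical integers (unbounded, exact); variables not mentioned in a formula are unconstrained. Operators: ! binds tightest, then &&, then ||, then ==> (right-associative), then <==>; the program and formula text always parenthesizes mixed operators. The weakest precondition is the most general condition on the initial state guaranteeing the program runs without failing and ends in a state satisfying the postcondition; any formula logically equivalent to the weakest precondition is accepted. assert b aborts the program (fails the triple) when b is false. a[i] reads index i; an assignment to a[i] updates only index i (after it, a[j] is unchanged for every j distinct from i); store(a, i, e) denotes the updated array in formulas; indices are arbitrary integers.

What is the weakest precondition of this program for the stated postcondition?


Working backward. After the program, mem[2] == z + 5 must hold.
Before skip: mem[2] == z + 5
Before d := 2*tab[p] - p: mem[2] == z + 5
Then branch requires mem[2] == z + 5; else branch requires (w >= 8 <==> p >= -1) && mem[2] == z + 5.
Before the if: (2*tab[d + 1] >= 6 ==> mem[2] == z + 5) && ((!(2*tab[d + 1] >= 6)) ==> ((w >= 8 <==> p >= -1) && mem[2] == z + 5))
Before tab[2] := w - 4: (2*store(tab, 2, w - 4)[d + 1] >= 6 ==> mem[2] == z + 5) && ((!(2*store(tab, 2, w - 4)[d + 1] >= 6)) ==> ((w >= 8 <==> p >= -1) && mem[2] == z + 5))
Answer: WP = (2*store(tab, 2, w - 4)[d + 1] >= 6 ==> mem[2] == z + 5) && ((!(2*store(tab, 2, w - 4)[d + 1] >= 6)) ==> ((w >= 8 <==> p >= -1) && mem[2] == z + 5))


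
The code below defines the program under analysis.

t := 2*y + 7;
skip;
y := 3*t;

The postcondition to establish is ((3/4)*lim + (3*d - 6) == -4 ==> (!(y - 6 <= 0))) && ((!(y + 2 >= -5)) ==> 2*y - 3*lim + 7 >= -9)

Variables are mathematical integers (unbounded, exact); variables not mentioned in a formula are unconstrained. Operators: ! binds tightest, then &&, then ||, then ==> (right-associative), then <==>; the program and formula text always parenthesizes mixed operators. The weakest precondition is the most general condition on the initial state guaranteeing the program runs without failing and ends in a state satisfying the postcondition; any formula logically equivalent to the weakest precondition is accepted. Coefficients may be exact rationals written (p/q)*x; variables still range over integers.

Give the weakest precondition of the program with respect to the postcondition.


Working backward. After the program, the postcondition ((3/4)*lim + (3*d - 6) == -4 ==> (!(y - 6 <= 0))) && ((!(y + 2 >= -5)) ==> 2*y - 3*lim + 7 >= -9) must hold; in canonical form it is (3*d + (3/4)*lim == 2 ==> (!(y <= 6))) && ((!(y >= -7)) ==> 2*y >= 3*lim - 16).
Before y := 3*t: (3*d + (3/4)*lim == 2 ==> (!(3*t <= 6))) && ((!(3*t >= -7)) ==> 6*t >= 3*lim - 16)
Before skip: (3*d + (3/4)*lim == 2 ==> (!(3*t <= 6))) && ((!(3*t >= -7)) ==> 6*t >= 3*lim - 16)
Before t := 2*y + 7: (3*d + (3/4)*lim == 2 ==> (!(6*y <= -15))) && ((!(6*y >= -28)) ==> 12*y >= 3*lim - 58)
Answer: WP = (3*d + (3/4)*lim == 2 ==> (!(6*y <= -15))) && ((!(6*y >= -28)) ==> 12*y >= 3*lim - 58)


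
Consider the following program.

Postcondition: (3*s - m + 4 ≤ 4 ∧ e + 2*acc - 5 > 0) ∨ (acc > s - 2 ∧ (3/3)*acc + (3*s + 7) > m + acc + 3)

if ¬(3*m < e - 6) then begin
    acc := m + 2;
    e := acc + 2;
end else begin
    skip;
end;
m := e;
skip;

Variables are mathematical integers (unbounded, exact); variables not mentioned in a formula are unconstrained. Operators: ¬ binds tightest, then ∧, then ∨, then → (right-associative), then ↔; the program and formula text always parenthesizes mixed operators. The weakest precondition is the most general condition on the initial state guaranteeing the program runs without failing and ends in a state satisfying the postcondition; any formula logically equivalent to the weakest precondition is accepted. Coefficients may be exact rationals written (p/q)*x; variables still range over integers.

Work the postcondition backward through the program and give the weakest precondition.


Working backward. After the program, the postcondition (3*s - m + 4 ≤ 4 ∧ e + 2*acc - 5 > 0) ∨ (acc > s - 2 ∧ (3/3)*acc + (3*s + 7) > m + acc + 3) must hold; in canonical form it is (3*s ≤ m ∧ 2*acc + e > 5) ∨ (acc > s - 2 ∧ 3*s > m - 4).
Before skip: (3*s ≤ m ∧ 2*acc + e > 5) ∨ (acc > s - 2 ∧ 3*s > m - 4)
Before m := e: (3*s ≤ e ∧ 2*acc + e > 5) ∨ (acc > s - 2 ∧ 3*s > e - 4)
Then branch requires (3*s ≤ m + 4 ∧ 3*m > -3) ∨ (m > s - 4 ∧ 3*s > m); else branch requires (3*s ≤ e ∧ 2*acc + e > 5) ∨ (acc > s - 2 ∧ 3*s > e - 4).
Before the if: ((¬(3*m < e - 6)) → ((3*s ≤ m + 4 ∧ 3*m > -3) ∨ (m > s - 4 ∧ 3*s > m))) ∧ (3*m < e - 6 → ((3*s ≤ e ∧ 2*acc + e > 5) ∨ (acc > s - 2 ∧ 3*s > e - 4)))
Answer: WP = ((¬(3*m < e - 6)) → ((3*s ≤ m + 4 ∧ 3*m > -3) ∨ (m > s - 4 ∧ 3*s > m))) ∧ (3*m < e - 6 → ((3*s ≤ e ∧ 2*acc + e > 5) ∨ (acc > s - 2 ∧ 3*s > e - 4)))


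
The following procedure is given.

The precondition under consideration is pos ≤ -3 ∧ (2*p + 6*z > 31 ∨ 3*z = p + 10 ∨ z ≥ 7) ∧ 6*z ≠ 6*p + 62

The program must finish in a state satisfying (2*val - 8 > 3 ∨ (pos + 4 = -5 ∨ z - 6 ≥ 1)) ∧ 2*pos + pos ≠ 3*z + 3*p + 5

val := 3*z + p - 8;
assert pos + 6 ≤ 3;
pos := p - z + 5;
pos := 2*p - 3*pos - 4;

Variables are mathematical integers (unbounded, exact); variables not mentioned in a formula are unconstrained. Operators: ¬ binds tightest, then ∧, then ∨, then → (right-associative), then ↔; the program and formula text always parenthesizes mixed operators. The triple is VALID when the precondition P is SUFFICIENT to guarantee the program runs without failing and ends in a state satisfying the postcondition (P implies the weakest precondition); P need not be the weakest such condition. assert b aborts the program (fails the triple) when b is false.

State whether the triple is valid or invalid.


Working backward. After the program, the postcondition (2*val - 8 > 3 ∨ (pos + 4 = -5 ∨ z - 6 ≥ 1)) ∧ 2*pos + pos ≠ 3*z + 3*p + 5 must hold; in canonical form it is (2*val > 11 ∨ pos = -9 ∨ z ≥ 7) ∧ 3*pos ≠ 3*p + 3*z + 5.
Before pos := 2*p - 3*pos - 4: (2*val > 11 ∨ 2*p = 3*pos - 5 ∨ z ≥ 7) ∧ 3*p ≠ 9*pos + 3*z + 17
Before pos := p - z + 5: (2*val > 11 ∨ 3*z = p + 10 ∨ z ≥ 7) ∧ 6*z ≠ 6*p + 62
Before assert pos + 6 ≤ 3: pos ≤ -3 ∧ (2*val > 11 ∨ 3*z = p + 10 ∨ z ≥ 7) ∧ 6*z ≠ 6*p + 62
Before val := 3*z + p - 8: pos ≤ -3 ∧ (2*p + 6*z > 27 ∨ 3*z = p + 10 ∨ z ≥ 7) ∧ 6*z ≠ 6*p + 62
The weakest precondition is pos ≤ -3 ∧ (2*p + 6*z > 27 ∨ 3*z = p + 10 ∨ z ≥ 7) ∧ 6*z ≠ 6*p + 62.
Check whether pos ≤ -3 ∧ (2*p + 6*z > 31 ∨ 3*z = p + 10 ∨ z ≥ 7) ∧ 6*z ≠ 6*p + 62 implies it.
Every state satisfying the precondition satisfies the weakest precondition: the implication holds.
Answer: valid


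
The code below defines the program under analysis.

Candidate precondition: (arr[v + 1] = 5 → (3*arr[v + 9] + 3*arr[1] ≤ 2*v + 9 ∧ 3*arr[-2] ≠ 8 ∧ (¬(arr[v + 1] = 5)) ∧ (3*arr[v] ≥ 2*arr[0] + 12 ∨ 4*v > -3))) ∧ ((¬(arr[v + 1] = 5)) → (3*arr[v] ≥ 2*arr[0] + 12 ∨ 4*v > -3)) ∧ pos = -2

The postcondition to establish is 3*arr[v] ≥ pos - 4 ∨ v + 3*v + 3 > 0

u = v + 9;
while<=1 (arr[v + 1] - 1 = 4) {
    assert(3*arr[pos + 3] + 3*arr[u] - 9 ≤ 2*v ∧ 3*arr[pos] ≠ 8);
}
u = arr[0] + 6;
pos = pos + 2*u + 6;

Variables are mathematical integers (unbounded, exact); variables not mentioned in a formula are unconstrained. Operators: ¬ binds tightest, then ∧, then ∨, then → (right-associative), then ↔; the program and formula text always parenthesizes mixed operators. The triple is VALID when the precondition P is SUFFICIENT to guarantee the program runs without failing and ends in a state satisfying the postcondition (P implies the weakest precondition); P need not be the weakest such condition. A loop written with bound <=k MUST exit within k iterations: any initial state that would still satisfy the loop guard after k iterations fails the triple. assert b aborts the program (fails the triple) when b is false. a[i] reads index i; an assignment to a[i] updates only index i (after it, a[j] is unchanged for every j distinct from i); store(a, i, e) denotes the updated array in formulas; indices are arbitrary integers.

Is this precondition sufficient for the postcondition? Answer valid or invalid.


Working backward. After the program, the postcondition 3*arr[v] ≥ pos - 4 ∨ v + 3*v + 3 > 0 must hold; in canonical form it is 3*arr[v] ≥ pos - 4 ∨ 4*v > -3.
Before pos := pos + 2*u + 6: 3*arr[v] ≥ pos + 2*u + 2 ∨ 4*v > -3
Before u := arr[0] + 6: 3*arr[v] ≥ 2*arr[0] + pos + 14 ∨ 4*v > -3
Before the loop (bound <=1), unroll the exhaustion recursion (WP_0 = exit-now case; WP_j = one more guarded iteration, up to j = 1):
  WP_0: (¬(arr[v + 1] = 5)) ∧ (3*arr[v] ≥ 2*arr[0] + pos + 14 ∨ 4*v > -3)
  WP_1: (arr[v + 1] = 5 → (3*arr[pos + 3] + 3*arr[u] ≤ 2*v + 9 ∧ 3*arr[pos] ≠ 8 ∧ (¬(arr[v + 1] = 5)) ∧ (3*arr[v] ≥ 2*arr[0] + pos + 14 ∨ 4*v > -3))) ∧ ((¬(arr[v + 1] = 5)) → (3*arr[v] ≥ 2*arr[0] + pos + 14 ∨ 4*v > -3))
So before the loop: (arr[v + 1] = 5 → (3*arr[pos + 3] + 3*arr[u] ≤ 2*v + 9 ∧ 3*arr[pos] ≠ 8 ∧ (¬(arr[v + 1] = 5)) ∧ (3*arr[v] ≥ 2*arr[0] + pos + 14 ∨ 4*v > -3))) ∧ ((¬(arr[v + 1] = 5)) → (3*arr[v] ≥ 2*arr[0] + pos + 14 ∨ 4*v > -3))
Before u := v + 9: (arr[v + 1] = 5 → (3*arr[pos + 3] + 3*arr[v + 9] ≤ 2*v + 9 ∧ 3*arr[pos] ≠ 8 ∧ (¬(arr[v + 1] = 5)) ∧ (3*arr[v] ≥ 2*arr[0] + pos + 14 ∨ 4*v > -3))) ∧ ((¬(arr[v + 1] = 5)) → (3*arr[v] ≥ 2*arr[0] + pos + 14 ∨ 4*v > -3))
The weakest precondition is (arr[v + 1] = 5 → (3*arr[pos + 3] + 3*arr[v + 9] ≤ 2*v + 9 ∧ 3*arr[pos] ≠ 8 ∧ (¬(arr[v + 1] = 5)) ∧ (3*arr[v] ≥ 2*arr[0] + pos + 14 ∨ 4*v > -3))) ∧ ((¬(arr[v + 1] = 5)) → (3*arr[v] ≥ 2*arr[0] + pos + 14 ∨ 4*v > -3)).
Check whether (arr[v + 1] = 5 → (3*arr[v + 9] + 3*arr[1] ≤ 2*v + 9 ∧ 3*arr[-2] ≠ 8 ∧ (¬(arr[v + 1] = 5)) ∧ (3*arr[v] ≥ 2*arr[0] + 12 ∨ 4*v > -3))) ∧ ((¬(arr[v + 1] = 5)) → (3*arr[v] ≥ 2*arr[0] + 12 ∨ 4*v > -3)) ∧ pos = -2 implies it.
Every state satisfying the precondition satisfies the weakest precondition: the implication holds.
Answer: valid


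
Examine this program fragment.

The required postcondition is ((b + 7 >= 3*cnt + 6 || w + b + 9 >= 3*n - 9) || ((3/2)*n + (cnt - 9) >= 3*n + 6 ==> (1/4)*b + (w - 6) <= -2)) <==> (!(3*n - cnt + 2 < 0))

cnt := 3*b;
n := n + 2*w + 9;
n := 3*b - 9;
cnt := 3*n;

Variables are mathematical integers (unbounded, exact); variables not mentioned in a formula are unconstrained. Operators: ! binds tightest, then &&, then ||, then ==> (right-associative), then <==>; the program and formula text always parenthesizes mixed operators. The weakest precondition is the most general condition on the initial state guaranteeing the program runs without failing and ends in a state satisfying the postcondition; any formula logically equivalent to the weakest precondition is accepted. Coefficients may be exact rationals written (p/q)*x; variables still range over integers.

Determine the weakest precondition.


Working backward. After the program, the postcondition ((b + 7 >= 3*cnt + 6 || w + b + 9 >= 3*n - 9) || ((3/2)*n + (cnt - 9) >= 3*n + 6 ==> (1/4)*b + (w - 6) <= -2)) <==> (!(3*n - cnt + 2 < 0)) must hold; in canonical form it is (b >= 3*cnt - 1 || b + w >= 3*n - 18 || (cnt >= (3/2)*n + 15 ==> (1/4)*b + w <= 4)) <==> (!(3*n < cnt - 2)).
Before cnt := 3*n: b >= 9*n - 1 || b + w >= 3*n - 18 || ((3/2)*n >= 15 ==> (1/4)*b + w <= 4)
Before n := 3*b - 9: 26*b <= 82 || w >= 8*b - 45 || ((9/2)*b >= 57/2 ==> (1/4)*b + w <= 4)
Before n := n + 2*w + 9: 26*b <= 82 || w >= 8*b - 45 || ((9/2)*b >= 57/2 ==> (1/4)*b + w <= 4)
Before cnt := 3*b: 26*b <= 82 || w >= 8*b - 45 || ((9/2)*b >= 57/2 ==> (1/4)*b + w <= 4)
Answer: WP = 26*b <= 82 || w >= 8*b - 45 || ((9/2)*b >= 57/2 ==> (1/4)*b + w <= 4)


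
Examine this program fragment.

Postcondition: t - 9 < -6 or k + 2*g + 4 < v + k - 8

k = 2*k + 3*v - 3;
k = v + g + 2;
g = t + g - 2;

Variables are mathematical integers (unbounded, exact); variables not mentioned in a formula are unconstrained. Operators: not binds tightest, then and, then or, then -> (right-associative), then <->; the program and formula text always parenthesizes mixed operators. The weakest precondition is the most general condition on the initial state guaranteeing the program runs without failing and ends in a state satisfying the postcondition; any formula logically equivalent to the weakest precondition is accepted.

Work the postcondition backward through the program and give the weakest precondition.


Working backward. After the program, the postcondition t - 9 < -6 or k + 2*g + 4 < v + k - 8 must hold; in canonical form it is t < 3 or 2*g < v - 12.
Before g := t + g - 2: t < 3 or 2*g + 2*t < v - 8
Before k := v + g + 2: t < 3 or 2*g + 2*t < v - 8
Before k := 2*k + 3*v - 3: t < 3 or 2*g + 2*t < v - 8
Answer: WP = t < 3 or 2*g + 2*t < v - 8


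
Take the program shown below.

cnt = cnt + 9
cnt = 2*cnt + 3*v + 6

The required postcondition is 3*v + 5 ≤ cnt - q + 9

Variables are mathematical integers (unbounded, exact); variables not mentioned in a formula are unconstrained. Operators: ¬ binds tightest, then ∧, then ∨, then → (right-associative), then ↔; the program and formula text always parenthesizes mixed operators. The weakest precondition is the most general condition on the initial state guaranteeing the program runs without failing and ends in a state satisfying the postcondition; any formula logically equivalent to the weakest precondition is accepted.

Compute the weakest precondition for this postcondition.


Working backward. After the program, the postcondition 3*v + 5 ≤ cnt - q + 9 must hold; in canonical form it is q + 3*v ≤ cnt + 4.
Before cnt := 2*cnt + 3*v + 6: q ≤ 2*cnt + 10
Before cnt := cnt + 9: q ≤ 2*cnt + 28
Answer: WP = q ≤ 2*cnt + 28


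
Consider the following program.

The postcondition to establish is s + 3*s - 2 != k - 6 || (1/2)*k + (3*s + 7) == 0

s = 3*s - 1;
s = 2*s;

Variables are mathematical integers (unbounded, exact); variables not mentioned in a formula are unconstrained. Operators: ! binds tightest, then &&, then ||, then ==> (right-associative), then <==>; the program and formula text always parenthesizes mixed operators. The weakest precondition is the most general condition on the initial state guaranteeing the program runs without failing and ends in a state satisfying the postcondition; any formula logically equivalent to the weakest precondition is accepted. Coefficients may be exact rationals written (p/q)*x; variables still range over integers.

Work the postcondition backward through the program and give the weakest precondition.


Working backward. After the program, the postcondition s + 3*s - 2 != k - 6 || (1/2)*k + (3*s + 7) == 0 must hold; in canonical form it is 4*s != k - 4 || (1/2)*k + 3*s == -7.
Before s := 2*s: 8*s != k - 4 || (1/2)*k + 6*s == -7
Before s := 3*s - 1: 24*s != k + 4 || (1/2)*k + 18*s == -1
Answer: WP = 24*s != k + 4 || (1/2)*k + 18*s == -1


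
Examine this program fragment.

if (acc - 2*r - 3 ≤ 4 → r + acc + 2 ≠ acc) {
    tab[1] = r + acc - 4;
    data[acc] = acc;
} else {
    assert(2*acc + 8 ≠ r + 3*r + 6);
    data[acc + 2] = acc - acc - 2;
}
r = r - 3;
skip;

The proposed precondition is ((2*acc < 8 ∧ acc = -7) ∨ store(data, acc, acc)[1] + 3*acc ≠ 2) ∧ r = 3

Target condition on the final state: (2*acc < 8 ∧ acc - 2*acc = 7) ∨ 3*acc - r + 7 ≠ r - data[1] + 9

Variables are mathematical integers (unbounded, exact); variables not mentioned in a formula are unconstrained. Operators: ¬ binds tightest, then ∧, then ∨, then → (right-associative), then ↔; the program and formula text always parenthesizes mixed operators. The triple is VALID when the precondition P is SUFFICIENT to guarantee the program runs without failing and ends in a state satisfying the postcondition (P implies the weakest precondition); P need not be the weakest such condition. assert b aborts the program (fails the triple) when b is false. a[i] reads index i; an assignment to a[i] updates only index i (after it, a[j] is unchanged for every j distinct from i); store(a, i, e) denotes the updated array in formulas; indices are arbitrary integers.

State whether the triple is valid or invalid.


Working backward. After the program, the postcondition (2*acc < 8 ∧ acc - 2*acc = 7) ∨ 3*acc - r + 7 ≠ r - data[1] + 9 must hold; in canonical form it is (2*acc < 8 ∧ acc = -7) ∨ data[1] + 3*acc ≠ 2*r + 2.
Before skip: (2*acc < 8 ∧ acc = -7) ∨ data[1] + 3*acc ≠ 2*r + 2
Before r := r - 3: (2*acc < 8 ∧ acc = -7) ∨ data[1] + 3*acc ≠ 2*r - 4
Then branch requires (2*acc < 8 ∧ acc = -7) ∨ store(data, acc, acc)[1] + 3*acc ≠ 2*r - 4; else branch requires 2*acc ≠ 4*r - 2 ∧ ((2*acc < 8 ∧ acc = -7) ∨ store(data, acc + 2, -2)[1] + 3*acc ≠ 2*r - 4).
Before the if: ((acc ≤ 2*r + 7 → r ≠ -2) → ((2*acc < 8 ∧ acc = -7) ∨ store(data, acc, acc)[1] + 3*acc ≠ 2*r - 4)) ∧ ((¬(acc ≤ 2*r + 7 → r ≠ -2)) → (2*acc ≠ 4*r - 2 ∧ ((2*acc < 8 ∧ acc = -7) ∨ store(data, acc + 2, -2)[1] + 3*acc ≠ 2*r - 4)))
The weakest precondition is ((acc ≤ 2*r + 7 → r ≠ -2) → ((2*acc < 8 ∧ acc = -7) ∨ store(data, acc, acc)[1] + 3*acc ≠ 2*r - 4)) ∧ ((¬(acc ≤ 2*r + 7 → r ≠ -2)) → (2*acc ≠ 4*r - 2 ∧ ((2*acc < 8 ∧ acc = -7) ∨ store(data, acc + 2, -2)[1] + 3*acc ≠ 2*r - 4))).
Check whether ((2*acc < 8 ∧ acc = -7) ∨ store(data, acc, acc)[1] + 3*acc ≠ 2) ∧ r = 3 implies it.
Every state satisfying the precondition satisfies the weakest precondition: the implication holds.
Answer: valid


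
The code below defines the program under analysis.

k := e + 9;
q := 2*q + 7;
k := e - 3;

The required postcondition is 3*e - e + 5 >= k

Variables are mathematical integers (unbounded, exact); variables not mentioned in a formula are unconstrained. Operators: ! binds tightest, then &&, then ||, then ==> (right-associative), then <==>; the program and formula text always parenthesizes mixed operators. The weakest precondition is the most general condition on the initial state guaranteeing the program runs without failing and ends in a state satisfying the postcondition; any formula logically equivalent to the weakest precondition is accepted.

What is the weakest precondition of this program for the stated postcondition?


Working backward. After the program, the postcondition 3*e - e + 5 >= k must hold; in canonical form it is 2*e >= k - 5.
Before k := e - 3: e >= -8
Before q := 2*q + 7: e >= -8
Before k := e + 9: e >= -8
Answer: WP = e >= -8


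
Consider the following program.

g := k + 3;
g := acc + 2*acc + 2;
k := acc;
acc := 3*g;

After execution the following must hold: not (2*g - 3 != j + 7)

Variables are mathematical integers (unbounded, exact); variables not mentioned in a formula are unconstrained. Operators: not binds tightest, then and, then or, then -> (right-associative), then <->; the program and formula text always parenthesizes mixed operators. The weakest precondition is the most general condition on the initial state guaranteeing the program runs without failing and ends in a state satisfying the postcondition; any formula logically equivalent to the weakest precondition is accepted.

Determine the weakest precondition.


Working backward. After the program, the postcondition not (2*g - 3 != j + 7) must hold; in canonical form it is not (2*g != j + 10).
Before acc := 3*g: not (2*g != j + 10)
Before k := acc: not (2*g != j + 10)
Before g := acc + 2*acc + 2: not (6*acc != j + 6)
Before g := k + 3: not (6*acc != j + 6)
Answer: WP = not (6*acc != j + 6)


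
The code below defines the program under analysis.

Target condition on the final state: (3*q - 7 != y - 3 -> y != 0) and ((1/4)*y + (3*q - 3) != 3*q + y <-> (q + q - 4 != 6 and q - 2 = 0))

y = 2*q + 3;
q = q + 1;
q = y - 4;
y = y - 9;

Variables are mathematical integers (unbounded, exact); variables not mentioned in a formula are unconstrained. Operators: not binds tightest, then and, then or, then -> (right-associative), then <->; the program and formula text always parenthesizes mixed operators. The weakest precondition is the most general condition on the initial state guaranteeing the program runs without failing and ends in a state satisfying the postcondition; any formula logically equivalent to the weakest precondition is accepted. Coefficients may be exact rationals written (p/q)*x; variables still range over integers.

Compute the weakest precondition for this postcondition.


Working backward. After the program, the postcondition (3*q - 7 != y - 3 -> y != 0) and ((1/4)*y + (3*q - 3) != 3*q + y <-> (q + q - 4 != 6 and q - 2 = 0)) must hold; in canonical form it is (3*q != y + 4 -> y != 0) and ((3/4)*y != -3 <-> (2*q != 10 and q = 2)).
Before y := y - 9: (3*q != y - 5 -> y != 9) and ((3/4)*y != 15/4 <-> (2*q != 10 and q = 2))
Before q := y - 4: (2*y != 7 -> y != 9) and ((3/4)*y != 15/4 <-> (2*y != 18 and y = 6))
Before q := q + 1: (2*y != 7 -> y != 9) and ((3/4)*y != 15/4 <-> (2*y != 18 and y = 6))
Before y := 2*q + 3: (4*q != 1 -> 2*q != 6) and ((3/2)*q != 3/2 <-> (4*q != 12 and 2*q = 3))
Answer: WP = (4*q != 1 -> 2*q != 6) and ((3/2)*q != 3/2 <-> (4*q != 12 and 2*q = 3))


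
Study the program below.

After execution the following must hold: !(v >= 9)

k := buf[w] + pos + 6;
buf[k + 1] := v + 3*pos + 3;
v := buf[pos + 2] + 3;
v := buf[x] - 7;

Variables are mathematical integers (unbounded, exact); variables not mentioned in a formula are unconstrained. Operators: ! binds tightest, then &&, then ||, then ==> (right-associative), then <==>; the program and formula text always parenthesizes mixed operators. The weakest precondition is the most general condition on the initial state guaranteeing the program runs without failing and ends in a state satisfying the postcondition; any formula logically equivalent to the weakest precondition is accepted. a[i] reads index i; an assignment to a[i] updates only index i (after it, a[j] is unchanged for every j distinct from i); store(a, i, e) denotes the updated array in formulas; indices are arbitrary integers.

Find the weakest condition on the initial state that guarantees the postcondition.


Working backward. After the program, !(v >= 9) must hold.
Before v := buf[x] - 7: !(buf[x] >= 16)
Before v := buf[pos + 2] + 3: !(buf[x] >= 16)
Before buf[k + 1] := v + 3*pos + 3: !(store(buf, k + 1, 3*pos + v + 3)[x] >= 16)
Before k := buf[w] + pos + 6: !(store(buf, buf[w] + pos + 7, 3*pos + v + 3)[x] >= 16)
Answer: WP = !(store(buf, buf[w] + pos + 7, 3*pos + v + 3)[x] >= 16)


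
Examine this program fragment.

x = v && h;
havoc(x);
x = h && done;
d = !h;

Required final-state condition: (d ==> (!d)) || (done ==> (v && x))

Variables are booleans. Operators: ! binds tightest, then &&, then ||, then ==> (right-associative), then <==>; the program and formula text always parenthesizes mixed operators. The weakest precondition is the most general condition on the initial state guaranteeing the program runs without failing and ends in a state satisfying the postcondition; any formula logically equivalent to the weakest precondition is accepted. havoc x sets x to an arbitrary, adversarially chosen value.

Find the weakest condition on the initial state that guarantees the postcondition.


Working backward. After the program, (d ==> (!d)) || (done ==> (v && x)) must hold.
Before d := !h: ((!h) ==> h) || (done ==> (v && x))
Before x := h && done: ((!h) ==> h) || (done ==> (v && h && done))
Before havoc x: ((!h) ==> h) || (done ==> (v && h && done))
Before x := v && h: ((!h) ==> h) || (done ==> (v && h && done))
Answer: WP = ((!h) ==> h) || (done ==> (v && h && done))


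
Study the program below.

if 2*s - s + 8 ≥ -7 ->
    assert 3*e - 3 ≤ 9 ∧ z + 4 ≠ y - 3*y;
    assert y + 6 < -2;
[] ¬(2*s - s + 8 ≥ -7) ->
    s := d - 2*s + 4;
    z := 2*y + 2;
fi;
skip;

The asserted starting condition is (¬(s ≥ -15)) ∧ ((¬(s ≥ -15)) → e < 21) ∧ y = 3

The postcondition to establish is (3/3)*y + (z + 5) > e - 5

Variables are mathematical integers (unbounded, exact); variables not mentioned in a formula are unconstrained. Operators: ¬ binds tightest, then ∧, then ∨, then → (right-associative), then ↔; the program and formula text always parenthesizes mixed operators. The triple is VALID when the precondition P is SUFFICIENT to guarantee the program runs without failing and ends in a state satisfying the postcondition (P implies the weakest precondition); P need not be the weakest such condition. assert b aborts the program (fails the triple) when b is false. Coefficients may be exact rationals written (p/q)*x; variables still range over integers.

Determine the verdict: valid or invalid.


Working backward. After the program, the postcondition (3/3)*y + (z + 5) > e - 5 must hold; in canonical form it is y + z > e - 10.
Before skip: y + z > e - 10
Then branch requires 3*e ≤ 12 ∧ 2*y + z ≠ -4 ∧ y < -8 ∧ y + z > e - 10; else branch requires 3*y > e - 12.
Before the if: (s ≥ -15 → (3*e ≤ 12 ∧ 2*y + z ≠ -4 ∧ y < -8 ∧ y + z > e - 10)) ∧ ((¬(s ≥ -15)) → 3*y > e - 12)
The weakest precondition is (s ≥ -15 → (3*e ≤ 12 ∧ 2*y + z ≠ -4 ∧ y < -8 ∧ y + z > e - 10)) ∧ ((¬(s ≥ -15)) → 3*y > e - 12).
Check whether (¬(s ≥ -15)) ∧ ((¬(s ≥ -15)) → e < 21) ∧ y = 3 implies it.
Every state satisfying the precondition satisfies the weakest precondition: the implication holds.
Answer: valid


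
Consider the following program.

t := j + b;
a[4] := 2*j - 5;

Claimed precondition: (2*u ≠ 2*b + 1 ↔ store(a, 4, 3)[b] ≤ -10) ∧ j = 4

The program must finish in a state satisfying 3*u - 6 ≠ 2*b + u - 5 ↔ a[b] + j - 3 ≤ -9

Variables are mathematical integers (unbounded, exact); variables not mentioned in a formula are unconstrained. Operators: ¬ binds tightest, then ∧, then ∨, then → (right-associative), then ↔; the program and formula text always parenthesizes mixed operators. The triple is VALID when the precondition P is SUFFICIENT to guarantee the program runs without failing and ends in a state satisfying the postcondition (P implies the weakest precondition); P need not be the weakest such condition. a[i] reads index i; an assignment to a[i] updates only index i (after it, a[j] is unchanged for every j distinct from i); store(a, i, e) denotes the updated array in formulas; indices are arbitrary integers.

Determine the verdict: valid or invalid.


Working backward. After the program, the postcondition 3*u - 6 ≠ 2*b + u - 5 ↔ a[b] + j - 3 ≤ -9 must hold; in canonical form it is 2*u ≠ 2*b + 1 ↔ a[b] + j ≤ -6.
Before a[4] := 2*j - 5: 2*u ≠ 2*b + 1 ↔ store(a, 4, 2*j - 5)[b] + j ≤ -6
Before t := j + b: 2*u ≠ 2*b + 1 ↔ store(a, 4, 2*j - 5)[b] + j ≤ -6
The weakest precondition is 2*u ≠ 2*b + 1 ↔ store(a, 4, 2*j - 5)[b] + j ≤ -6.
Check whether (2*u ≠ 2*b + 1 ↔ store(a, 4, 3)[b] ≤ -10) ∧ j = 4 implies it.
Every state satisfying the precondition satisfies the weakest precondition: the implication holds.
Answer: valid
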